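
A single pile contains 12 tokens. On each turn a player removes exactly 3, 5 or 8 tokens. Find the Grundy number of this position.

0

Compute g(0), g(1), … for moves {3, 5, 8}:
g(0) = mex{} = 0
g(1) = mex{} = 0
g(2) = mex{} = 0
g(3) = mex{0} = 1
g(4) = mex{0} = 1
g(5) = mex{0} = 1
g(6) = mex{0,1} = 2
g(7) = mex{0,1} = 2
g(8) = mex{0,1} = 2
g(9) = mex{0,1,2} = 3
g(10) = mex{0,1,2} = 3
g(11) = mex{1,2} = 0
g(12) = mex{1,2,3} = 0
So g(12) = 0.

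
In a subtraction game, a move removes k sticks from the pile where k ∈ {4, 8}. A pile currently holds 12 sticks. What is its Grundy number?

0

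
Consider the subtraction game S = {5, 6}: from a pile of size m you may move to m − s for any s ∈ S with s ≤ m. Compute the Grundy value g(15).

0

Grundy values for subtraction set {5, 6}:
k:     0  1  2  3  4  5  6  7  8  9 10 11 12 13 14 15
g(k):  0  0  0  0  0  1  1  1  1  1  2  0  0  0  0  0
So g(15) = 0.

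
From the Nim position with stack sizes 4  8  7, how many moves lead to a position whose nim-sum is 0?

1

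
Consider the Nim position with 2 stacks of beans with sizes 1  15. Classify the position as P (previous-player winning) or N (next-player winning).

Nim-sum: 1 XOR 15 = 14.
The nim-sum is 14 ≠ 0, so this is an N-position: the player to move can win.

N-position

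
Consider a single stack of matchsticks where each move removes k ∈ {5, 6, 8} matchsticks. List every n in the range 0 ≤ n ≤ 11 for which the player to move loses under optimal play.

Compute g(0), g(1), … for moves {5, 6, 8}:
g(0) = mex{} = 0
g(1) = mex{} = 0
g(2) = mex{} = 0
g(3) = mex{} = 0
g(4) = mex{} = 0
g(5) = mex{0} = 1
g(6) = mex{0} = 1
g(7) = mex{0} = 1
g(8) = mex{0} = 1
g(9) = mex{0} = 1
g(10) = mex{0,1} = 2
g(11) = mex{0,1} = 2
The P-positions (g = 0) in 0..11 are 0, 1, 2, 3, 4.

0, 1, 2, 3, 4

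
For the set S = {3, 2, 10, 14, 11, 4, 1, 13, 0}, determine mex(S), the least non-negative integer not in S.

5

The values 0, 1, 2, 3, 4 are all present; 5 is the first non-negative integer missing from the set.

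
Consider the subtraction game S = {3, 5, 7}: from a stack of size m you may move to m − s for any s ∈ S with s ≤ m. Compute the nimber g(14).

Grundy values for subtraction set {3, 5, 7}:
k:     0  1  2  3  4  5  6  7  8  9 10 11 12 13 14
g(k):  0  0  0  1  1  1  2  2  2  3  0  0  0  1  1
So g(14) = 1.

1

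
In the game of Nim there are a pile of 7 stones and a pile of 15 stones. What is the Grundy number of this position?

Nim-sum: 7 ^ 15 = 8.

8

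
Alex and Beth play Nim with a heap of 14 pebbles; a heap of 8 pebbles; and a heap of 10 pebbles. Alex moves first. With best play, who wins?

Alex wins

Nim-sum: 14 ⊕ 8 ⊕ 10 = 12.
The nim-sum is 12 ≠ 0, so this is an N-position: the player to move can win; Alex has a winning move.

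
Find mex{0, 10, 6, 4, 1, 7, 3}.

2

The values 0, 1 are all present; 2 is the first non-negative integer missing from the set.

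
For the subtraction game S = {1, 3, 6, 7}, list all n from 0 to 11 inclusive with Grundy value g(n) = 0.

0, 2, 4

Grundy values for subtraction set {1, 3, 6, 7}:
k:     0  1  2  3  4  5  6  7  8  9 10 11
g(k):  0  1  0  1  0  1  2  3  2  3  2  3
The P-positions (g = 0) in 0..11 are 0, 2, 4.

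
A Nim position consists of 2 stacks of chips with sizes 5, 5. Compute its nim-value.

Bitwise XOR of the heap sizes:
  101  (5)
  101  (5)
  ---
  000  (0)

0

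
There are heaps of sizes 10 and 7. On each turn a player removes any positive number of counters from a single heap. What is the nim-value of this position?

Bitwise XOR of the heap sizes:
  1010  (10)
  0111  (7)
  ----
  1101  (13)

13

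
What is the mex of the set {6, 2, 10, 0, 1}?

3

The values 0, 1, 2 are all present; 3 is the first non-negative integer missing from the set.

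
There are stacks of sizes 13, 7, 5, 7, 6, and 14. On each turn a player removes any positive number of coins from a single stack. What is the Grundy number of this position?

0

In binary:
  1101  (13)
  0111  (7)
  0101  (5)
  0111  (7)
  0110  (6)
  1110  (14)
  ----
  0000  (0)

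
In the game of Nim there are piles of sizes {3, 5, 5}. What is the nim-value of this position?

3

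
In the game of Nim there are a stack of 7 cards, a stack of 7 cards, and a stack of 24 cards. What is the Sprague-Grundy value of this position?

24

Compute the nim-sum pairwise:
7 ^ 7 = 0
0 ^ 24 = 24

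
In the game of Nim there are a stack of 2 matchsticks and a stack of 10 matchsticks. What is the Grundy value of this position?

8

In binary:
  0010  (2)
  1010  (10)
  ----
  1000  (8)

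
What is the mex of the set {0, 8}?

1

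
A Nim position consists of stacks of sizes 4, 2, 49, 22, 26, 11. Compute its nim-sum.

Write each in binary and XOR column by column:
  000100  (4)
  000010  (2)
  110001  (49)
  010110  (22)
  011010  (26)
  001011  (11)
  ------
  110000  (48)

48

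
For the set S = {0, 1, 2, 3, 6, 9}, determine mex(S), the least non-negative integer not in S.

4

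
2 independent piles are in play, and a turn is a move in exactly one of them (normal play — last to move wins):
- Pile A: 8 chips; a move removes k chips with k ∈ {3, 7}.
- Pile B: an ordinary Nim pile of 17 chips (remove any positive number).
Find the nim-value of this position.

Grundy values for pile A (subtraction set {3, 7}):
k:     0  1  2  3  4  5  6  7  8
g(k):  0  0  0  1  1  1  0  2  2
So g(8) = 2.
Pile B is a plain Nim pile of size 17, so its Grundy value is 17.
The value of a disjunctive sum is the nim-sum of the parts.
Combined value = 2 XOR 17 = 19.

19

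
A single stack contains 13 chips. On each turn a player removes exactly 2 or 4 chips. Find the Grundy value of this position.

0

Grundy values for subtraction set {2, 4}:
g(0) = mex{} = 0
g(1) = mex{} = 0
g(2) = mex{0} = 1
g(3) = mex{0} = 1
g(4) = mex{0,1} = 2
g(5) = mex{0,1} = 2
g(6) = mex{1,2} = 0
g(7) = mex{1,2} = 0
g(8) = mex{0,2} = 1
g(9) = mex{0,2} = 1
g(10) = mex{0,1} = 2
g(11) = mex{0,1} = 2
g(12) = mex{1,2} = 0
g(13) = mex{1,2} = 0
So g(13) = 0.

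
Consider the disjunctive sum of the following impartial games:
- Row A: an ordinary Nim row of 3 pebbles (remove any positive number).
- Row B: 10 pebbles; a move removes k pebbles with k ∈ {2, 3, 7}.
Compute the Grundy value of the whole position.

Row A is a plain Nim row of size 3, so its Grundy value is 3.
Build the Grundy sequence for row B with g(k) = mex{g(k−s) : s ∈ {2, 3, 7}, s ≤ k}:
k:     0  1  2  3  4  5  6  7  8  9 10
g(k):  0  0  1  1  2  0  0  1  1  2  0
So g(10) = 0.
By the Sprague-Grundy theorem, the Grundy value of a sum of independent games is the XOR of the component values.
Combined value = 3 ⊕ 0 = 3.

3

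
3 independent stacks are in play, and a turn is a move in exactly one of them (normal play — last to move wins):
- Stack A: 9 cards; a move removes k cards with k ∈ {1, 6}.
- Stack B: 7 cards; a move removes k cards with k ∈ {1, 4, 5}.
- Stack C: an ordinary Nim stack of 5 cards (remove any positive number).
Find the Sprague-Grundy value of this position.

6

For stack A, compute g(0), g(1), … with moves {1, 6}:
k:     0  1  2  3  4  5  6  7  8  9
g(k):  0  1  0  1  0  1  2  0  1  0
So g(9) = 0.
Grundy values for stack B (subtraction set {1, 4, 5}):
k:     0  1  2  3  4  5  6  7
g(k):  0  1  0  1  2  3  2  3
So g(7) = 3.
Stack C is a plain Nim stack of size 5, so its Grundy value is 5.
The value of a disjunctive sum is the nim-sum of the parts.
Combined value = 0 ⊕ 3 ⊕ 5 = 6.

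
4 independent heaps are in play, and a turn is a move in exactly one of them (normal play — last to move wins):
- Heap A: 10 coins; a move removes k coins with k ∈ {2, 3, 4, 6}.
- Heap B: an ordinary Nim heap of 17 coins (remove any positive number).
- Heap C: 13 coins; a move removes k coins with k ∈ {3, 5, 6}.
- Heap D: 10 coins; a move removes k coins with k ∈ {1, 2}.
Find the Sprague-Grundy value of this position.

16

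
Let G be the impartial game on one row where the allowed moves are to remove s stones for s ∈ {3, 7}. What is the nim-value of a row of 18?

2

Compute g(0), g(1), … for moves {3, 7}:
k:     0  1  2  3  4  5  6  7  8  9 10 11 12 13 14 15 16 17 18
g(k):  0  0  0  1  1  1  0  2  2  1  0  0  0  1  1  1  0  2  2
So g(18) = 2.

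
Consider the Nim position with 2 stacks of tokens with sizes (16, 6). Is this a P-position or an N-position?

Nim-sum: 16 ^ 6 = 22.
The nim-sum is 22 ≠ 0, so this is an N-position: the player to move can win.

N-position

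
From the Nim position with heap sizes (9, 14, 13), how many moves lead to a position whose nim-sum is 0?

Nim-sum: 9 ^ 14 ^ 13 = 10.
The overall nim-sum is X = 10. A heap of size p has a winning move iff p XOR X < p (reduce it to p XOR X).
  9: 9 XOR 10 = 3 < 9 — winning move (to 3).
  14: 14 XOR 10 = 4 < 14 — winning move (to 4).
  13: 13 XOR 10 = 7 < 13 — winning move (to 7).
That gives 3 winning moves.

3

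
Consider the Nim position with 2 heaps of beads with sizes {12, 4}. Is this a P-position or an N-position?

In binary:
  1100  (12)
  0100  (4)
  ----
  1000  (8)
The nim-sum is 8 ≠ 0, so this is an N-position: the player to move can win.

N-position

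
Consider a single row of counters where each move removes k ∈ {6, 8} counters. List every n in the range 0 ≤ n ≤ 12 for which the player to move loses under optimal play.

Grundy values for subtraction set {6, 8}:
g(0) = mex{} = 0
g(1) = mex{} = 0
g(2) = mex{} = 0
g(3) = mex{} = 0
g(4) = mex{} = 0
g(5) = mex{} = 0
g(6) = mex{0} = 1
g(7) = mex{0} = 1
g(8) = mex{0} = 1
g(9) = mex{0} = 1
g(10) = mex{0} = 1
g(11) = mex{0} = 1
g(12) = mex{0,1} = 2
The P-positions (g = 0) in 0..12 are 0, 1, 2, 3, 4, 5.

0, 1, 2, 3, 4, 5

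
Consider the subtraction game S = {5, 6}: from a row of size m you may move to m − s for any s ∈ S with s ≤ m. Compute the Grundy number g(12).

0

Grundy values for subtraction set {5, 6}:
k:     0  1  2  3  4  5  6  7  8  9 10 11 12
g(k):  0  0  0  0  0  1  1  1  1  1  2  0  0
So g(12) = 0.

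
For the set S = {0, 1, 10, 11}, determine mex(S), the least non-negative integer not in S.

The values 0, 1 are all present; 2 is the first non-negative integer missing from the set.

2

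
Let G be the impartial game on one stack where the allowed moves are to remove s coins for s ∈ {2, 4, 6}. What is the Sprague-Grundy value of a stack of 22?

Compute g(0), g(1), … for moves {2, 4, 6}:
k:     0  1  2  3  4  5  6  7  8  9 10 11 12 13 14 15 16 17 18 19 20 21 22
g(k):  0  0  1  1  2  2  3  3  0  0  1  1  2  2  3  3  0  0  1  1  2  2  3
So g(22) = 3.

3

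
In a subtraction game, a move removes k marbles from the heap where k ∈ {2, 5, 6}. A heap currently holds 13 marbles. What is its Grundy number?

1

Build the Grundy sequence with g(k) = mex{g(k−s) : s ∈ {2, 5, 6}, s ≤ k}:
g(0) = mex{} = 0
g(1) = mex{} = 0
g(2) = mex{0} = 1
g(3) = mex{0} = 1
g(4) = mex{1} = 0
g(5) = mex{0,1} = 2
g(6) = mex{0} = 1
g(7) = mex{0,1,2} = 3
g(8) = mex{1} = 0
g(9) = mex{0,1,3} = 2
g(10) = mex{0,2} = 1
g(11) = mex{1,2} = 0
g(12) = mex{1,3} = 0
g(13) = mex{0,3} = 1
So g(13) = 1.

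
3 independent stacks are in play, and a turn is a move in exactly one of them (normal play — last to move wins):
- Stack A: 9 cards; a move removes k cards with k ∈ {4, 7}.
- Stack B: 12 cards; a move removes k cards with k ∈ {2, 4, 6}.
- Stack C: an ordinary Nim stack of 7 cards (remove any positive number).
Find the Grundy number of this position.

7

Build the Grundy sequence for stack A with g(k) = mex{g(k−s) : s ∈ {4, 7}, s ≤ k}:
g(0) = mex{} = 0
g(1) = mex{} = 0
g(2) = mex{} = 0
g(3) = mex{} = 0
g(4) = mex{0} = 1
g(5) = mex{0} = 1
g(6) = mex{0} = 1
g(7) = mex{0} = 1
g(8) = mex{0,1} = 2
g(9) = mex{0,1} = 2
So g(9) = 2.
Grundy values for stack B (subtraction set {2, 4, 6}):
k:     0  1  2  3  4  5  6  7  8  9 10 11 12
g(k):  0  0  1  1  2  2  3  3  0  0  1  1  2
So g(12) = 2.
Stack C is a plain Nim stack of size 7, so its Grundy value is 7.
The value of a disjunctive sum is the nim-sum of the parts.
Combined value = 2 XOR 2 XOR 7 = 7.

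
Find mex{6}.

0

0 is not in the set, so the mex is 0.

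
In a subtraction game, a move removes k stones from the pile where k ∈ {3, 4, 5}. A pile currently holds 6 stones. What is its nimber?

Compute g(0), g(1), … for moves {3, 4, 5}:
g(0) = mex{} = 0
g(1) = mex{} = 0
g(2) = mex{} = 0
g(3) = mex{0} = 1
g(4) = mex{0} = 1
g(5) = mex{0} = 1
g(6) = mex{0,1} = 2
So g(6) = 2.

2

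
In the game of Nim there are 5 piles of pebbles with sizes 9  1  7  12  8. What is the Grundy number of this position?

11

Compute the nim-sum pairwise:
9 ^ 1 = 8
8 ^ 7 = 15
15 ^ 12 = 3
3 ^ 8 = 11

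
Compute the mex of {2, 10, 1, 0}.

3

The values 0, 1, 2 are all present; 3 is the first non-negative integer missing from the set.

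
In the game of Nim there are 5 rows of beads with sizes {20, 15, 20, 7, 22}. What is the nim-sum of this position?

30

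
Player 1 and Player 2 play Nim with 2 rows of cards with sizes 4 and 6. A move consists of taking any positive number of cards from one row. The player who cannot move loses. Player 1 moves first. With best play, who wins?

Player 1 wins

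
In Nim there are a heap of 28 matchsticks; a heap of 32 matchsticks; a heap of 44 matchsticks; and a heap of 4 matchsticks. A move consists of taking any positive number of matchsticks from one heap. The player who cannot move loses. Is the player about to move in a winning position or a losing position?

Compute the nim-sum pairwise:
28 ⊕ 32 = 60
60 ⊕ 44 = 16
16 ⊕ 4 = 20
The nim-sum is 20 ≠ 0, so this is an N-position: the player to move can win.

Winning position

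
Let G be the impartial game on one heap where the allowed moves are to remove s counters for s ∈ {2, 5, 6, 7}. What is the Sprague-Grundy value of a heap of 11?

3

Grundy values for subtraction set {2, 5, 6, 7}:
k:     0  1  2  3  4  5  6  7  8  9 10 11
g(k):  0  0  1  1  0  2  1  3  2  2  3  3
So g(11) = 3.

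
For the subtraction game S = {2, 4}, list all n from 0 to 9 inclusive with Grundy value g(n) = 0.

0, 1, 6, 7

Grundy values for subtraction set {2, 4}:
g(0) = mex{} = 0
g(1) = mex{} = 0
g(2) = mex{0} = 1
g(3) = mex{0} = 1
g(4) = mex{0,1} = 2
g(5) = mex{0,1} = 2
g(6) = mex{1,2} = 0
g(7) = mex{1,2} = 0
g(8) = mex{0,2} = 1
g(9) = mex{0,2} = 1
The P-positions (g = 0) in 0..9 are 0, 1, 6, 7.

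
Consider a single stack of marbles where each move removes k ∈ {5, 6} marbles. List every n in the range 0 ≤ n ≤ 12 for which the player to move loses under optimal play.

Compute g(0), g(1), … for moves {5, 6}:
k:     0  1  2  3  4  5  6  7  8  9 10 11 12
g(k):  0  0  0  0  0  1  1  1  1  1  2  0  0
The P-positions (g = 0) in 0..12 are 0, 1, 2, 3, 4, 11, 12.

0, 1, 2, 3, 4, 11, 12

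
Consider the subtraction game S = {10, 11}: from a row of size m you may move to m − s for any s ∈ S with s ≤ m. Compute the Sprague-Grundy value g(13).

1

Compute g(0), g(1), … for moves {10, 11}:
k:     0  1  2  3  4  5  6  7  8  9 10 11 12 13
g(k):  0  0  0  0  0  0  0  0  0  0  1  1  1  1
So g(13) = 1.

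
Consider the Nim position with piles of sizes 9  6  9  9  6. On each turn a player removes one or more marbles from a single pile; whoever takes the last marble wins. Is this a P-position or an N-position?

N-position

Nim-sum: 9 XOR 6 XOR 9 XOR 9 XOR 6 = 9.
The nim-sum is 9 ≠ 0, so this is an N-position: the player to move can win.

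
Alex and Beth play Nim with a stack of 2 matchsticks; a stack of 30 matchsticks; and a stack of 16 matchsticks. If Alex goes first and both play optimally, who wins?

Alex wins

Write each in binary and XOR column by column:
  00010  (2)
  11110  (30)
  10000  (16)
  -----
  01100  (12)
The nim-sum is 12 ≠ 0, so this is an N-position: the player to move can win; Alex has a winning move.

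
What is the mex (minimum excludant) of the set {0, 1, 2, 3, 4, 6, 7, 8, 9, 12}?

The values 0, 1, 2, 3, 4 are all present; 5 is the first non-negative integer missing from the set.

5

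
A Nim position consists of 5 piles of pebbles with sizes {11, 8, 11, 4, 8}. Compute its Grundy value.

In binary:
  1011  (11)
  1000  (8)
  1011  (11)
  0100  (4)
  1000  (8)
  ----
  0100  (4)

4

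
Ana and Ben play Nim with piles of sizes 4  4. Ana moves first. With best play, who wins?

Ben wins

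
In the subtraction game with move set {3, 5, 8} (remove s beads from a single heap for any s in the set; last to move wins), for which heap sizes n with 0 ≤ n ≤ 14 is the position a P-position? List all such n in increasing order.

Build the Grundy sequence with g(k) = mex{g(k−s) : s ∈ {3, 5, 8}, s ≤ k}:
k:     0  1  2  3  4  5  6  7  8  9 10 11 12 13 14
g(k):  0  0  0  1  1  1  2  2  2  3  3  0  0  0  1
The P-positions (g = 0) in 0..14 are 0, 1, 2, 11, 12, 13.

0, 1, 2, 11, 12, 13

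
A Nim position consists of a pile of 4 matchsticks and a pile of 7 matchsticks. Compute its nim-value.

3

Compute the nim-sum pairwise:
4 XOR 7 = 3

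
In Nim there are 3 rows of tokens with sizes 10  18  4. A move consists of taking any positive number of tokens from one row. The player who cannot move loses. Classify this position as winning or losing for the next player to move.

Winning position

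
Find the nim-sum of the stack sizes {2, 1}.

Compute the nim-sum pairwise:
2 ^ 1 = 3

3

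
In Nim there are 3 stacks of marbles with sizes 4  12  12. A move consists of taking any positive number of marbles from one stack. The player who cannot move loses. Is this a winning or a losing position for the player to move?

Winning position

Write each in binary and XOR column by column:
  0100  (4)
  1100  (12)
  1100  (12)
  ----
  0100  (4)
The nim-sum is 4 ≠ 0, so this is an N-position: the player to move can win.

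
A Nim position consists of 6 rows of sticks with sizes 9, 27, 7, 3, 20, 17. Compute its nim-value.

19

In binary:
  01001  (9)
  11011  (27)
  00111  (7)
  00011  (3)
  10100  (20)
  10001  (17)
  -----
  10011  (19)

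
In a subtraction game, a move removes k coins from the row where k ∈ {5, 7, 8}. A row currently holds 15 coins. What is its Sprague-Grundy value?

0

Build the Grundy sequence with g(k) = mex{g(k−s) : s ∈ {5, 7, 8}, s ≤ k}:
k:     0  1  2  3  4  5  6  7  8  9 10 11 12 13 14 15
g(k):  0  0  0  0  0  1  1  1  1  1  2  2  2  0  0  0
So g(15) = 0.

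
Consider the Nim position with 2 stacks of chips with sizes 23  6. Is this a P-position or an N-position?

Compute the nim-sum pairwise:
23 ^ 6 = 17
The nim-sum is 17 ≠ 0, so this is an N-position: the player to move can win.

N-position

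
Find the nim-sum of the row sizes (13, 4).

9

Nim-sum: 13 XOR 4 = 9.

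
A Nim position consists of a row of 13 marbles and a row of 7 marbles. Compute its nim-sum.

Nim-sum: 13 ^ 7 = 10.

10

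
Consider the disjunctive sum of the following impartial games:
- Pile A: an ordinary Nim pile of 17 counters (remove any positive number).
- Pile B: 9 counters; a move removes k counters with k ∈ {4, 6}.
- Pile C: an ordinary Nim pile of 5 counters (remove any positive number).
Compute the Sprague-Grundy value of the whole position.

Pile A is a plain Nim pile of size 17, so its Grundy value is 17.
Grundy values for pile B (subtraction set {4, 6}):
k:     0  1  2  3  4  5  6  7  8  9
g(k):  0  0  0  0  1  1  1  1  2  2
So g(9) = 2.
Pile C is a plain Nim pile of size 5, so its Grundy value is 5.
The value of a disjunctive sum is the nim-sum of the parts.
Combined value = 17 XOR 2 XOR 5 = 22.

22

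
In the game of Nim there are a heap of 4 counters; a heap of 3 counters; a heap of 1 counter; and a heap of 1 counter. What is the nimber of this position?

In binary:
  100  (4)
  011  (3)
  001  (1)
  001  (1)
  ---
  111  (7)

7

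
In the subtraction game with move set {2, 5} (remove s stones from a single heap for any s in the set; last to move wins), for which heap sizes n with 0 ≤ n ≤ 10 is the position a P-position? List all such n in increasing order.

Grundy values for subtraction set {2, 5}:
g(0) = mex{} = 0
g(1) = mex{} = 0
g(2) = mex{0} = 1
g(3) = mex{0} = 1
g(4) = mex{1} = 0
g(5) = mex{0,1} = 2
g(6) = mex{0} = 1
g(7) = mex{1,2} = 0
g(8) = mex{1} = 0
g(9) = mex{0} = 1
g(10) = mex{0,2} = 1
The P-positions (g = 0) in 0..10 are 0, 1, 4, 7, 8.

0, 1, 4, 7, 8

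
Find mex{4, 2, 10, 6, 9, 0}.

1

0 is in the set but 1 is not, so the mex is 1.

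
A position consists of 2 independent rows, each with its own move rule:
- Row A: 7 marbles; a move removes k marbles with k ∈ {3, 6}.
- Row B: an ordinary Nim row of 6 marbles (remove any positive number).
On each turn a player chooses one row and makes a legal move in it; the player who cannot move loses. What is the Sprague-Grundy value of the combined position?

4

Grundy values for row A (subtraction set {3, 6}):
g(0) = mex{} = 0
g(1) = mex{} = 0
g(2) = mex{} = 0
g(3) = mex{0} = 1
g(4) = mex{0} = 1
g(5) = mex{0} = 1
g(6) = mex{0,1} = 2
g(7) = mex{0,1} = 2
So g(7) = 2.
Row B is a plain Nim row of size 6, so its Grundy value is 6.
By the Sprague-Grundy theorem, the Grundy value of a sum of independent games is the XOR of the component values.
Combined value = 2 ⊕ 6 = 4.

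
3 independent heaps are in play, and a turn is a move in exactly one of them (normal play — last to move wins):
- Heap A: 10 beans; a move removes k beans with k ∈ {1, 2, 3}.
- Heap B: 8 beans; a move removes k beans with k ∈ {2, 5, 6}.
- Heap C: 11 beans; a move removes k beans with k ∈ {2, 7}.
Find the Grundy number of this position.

Grundy values for heap A (subtraction set {1, 2, 3}):
g(0) = mex{} = 0
g(1) = mex{0} = 1
g(2) = mex{0,1} = 2
g(3) = mex{0,1,2} = 3
g(4) = mex{1,2,3} = 0
g(5) = mex{0,2,3} = 1
g(6) = mex{0,1,3} = 2
g(7) = mex{0,1,2} = 3
g(8) = mex{1,2,3} = 0
g(9) = mex{0,2,3} = 1
g(10) = mex{0,1,3} = 2
So g(10) = 2.
Build the Grundy sequence for heap B with g(k) = mex{g(k−s) : s ∈ {2, 5, 6}, s ≤ k}:
k:     0  1  2  3  4  5  6  7  8
g(k):  0  0  1  1  0  2  1  3  0
So g(8) = 0.
For heap C, compute g(0), g(1), … with moves {2, 7}:
g(0) = mex{} = 0
g(1) = mex{} = 0
g(2) = mex{0} = 1
g(3) = mex{0} = 1
g(4) = mex{1} = 0
g(5) = mex{1} = 0
g(6) = mex{0} = 1
g(7) = mex{0} = 1
g(8) = mex{0,1} = 2
g(9) = mex{1} = 0
g(10) = mex{1,2} = 0
g(11) = mex{0} = 1
So g(11) = 1.
The value of a disjunctive sum is the nim-sum of the parts.
Combined value = 2 XOR 0 XOR 1 = 3.

3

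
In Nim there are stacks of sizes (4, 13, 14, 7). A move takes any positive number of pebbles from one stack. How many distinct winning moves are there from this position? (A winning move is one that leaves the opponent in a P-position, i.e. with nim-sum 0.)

0

Compute the nim-sum pairwise:
4 XOR 13 = 9
9 XOR 14 = 7
7 XOR 7 = 0
The nim-sum is already 0, so every move leaves a nonzero nim-sum — there are no winning moves.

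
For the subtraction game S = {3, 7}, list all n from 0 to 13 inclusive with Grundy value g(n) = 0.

Build the Grundy sequence with g(k) = mex{g(k−s) : s ∈ {3, 7}, s ≤ k}:
k:     0  1  2  3  4  5  6  7  8  9 10 11 12 13
g(k):  0  0  0  1  1  1  0  2  2  1  0  0  0  1
The P-positions (g = 0) in 0..13 are 0, 1, 2, 6, 10, 11, 12.

0, 1, 2, 6, 10, 11, 12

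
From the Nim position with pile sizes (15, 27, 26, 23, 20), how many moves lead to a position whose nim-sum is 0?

Nim-sum: 15 ^ 27 ^ 26 ^ 23 ^ 20 = 13.
The overall nim-sum is X = 13. A pile of size p has a winning move iff p XOR X < p (reduce it to p XOR X).
  15: 15 XOR 13 = 2 < 15 — winning move (to 2).
  27: 27 XOR 13 = 22 < 27 — winning move (to 22).
  26: 26 XOR 13 = 23 < 26 — winning move (to 23).
  23: 23 XOR 13 = 26 ≥ 23 — no move.
  20: 20 XOR 13 = 25 ≥ 20 — no move.
That gives 3 winning moves.

3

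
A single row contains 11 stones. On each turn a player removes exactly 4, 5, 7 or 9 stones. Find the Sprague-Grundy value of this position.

Grundy values for subtraction set {4, 5, 7, 9}:
k:     0  1  2  3  4  5  6  7  8  9 10 11
g(k):  0  0  0  0  1  1  1  1  2  2  2  2
So g(11) = 2.

2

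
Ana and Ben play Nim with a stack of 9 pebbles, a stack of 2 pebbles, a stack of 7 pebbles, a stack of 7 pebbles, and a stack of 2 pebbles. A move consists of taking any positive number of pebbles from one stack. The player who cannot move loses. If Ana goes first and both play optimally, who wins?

Compute the nim-sum pairwise:
9 ^ 2 = 11
11 ^ 7 = 12
12 ^ 7 = 11
11 ^ 2 = 9
The nim-sum is 9 ≠ 0, so this is an N-position: the player to move can win; Ana has a winning move.

Ana wins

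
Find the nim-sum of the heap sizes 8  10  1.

Nim-sum: 8 XOR 10 XOR 1 = 3.

3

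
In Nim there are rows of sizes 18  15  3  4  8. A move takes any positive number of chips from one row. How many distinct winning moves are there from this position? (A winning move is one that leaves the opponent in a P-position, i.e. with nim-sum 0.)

Nim-sum: 18 ^ 15 ^ 3 ^ 4 ^ 8 = 18.
The overall nim-sum is X = 18. A row of size p has a winning move iff p XOR X < p (reduce it to p XOR X).
  18: 18 XOR 18 = 0 < 18 — winning move (to 0).
  15: 15 XOR 18 = 29 ≥ 15 — no move.
  3: 3 XOR 18 = 17 ≥ 3 — no move.
  4: 4 XOR 18 = 22 ≥ 4 — no move.
  8: 8 XOR 18 = 26 ≥ 8 — no move.
That gives 1 winning move.

1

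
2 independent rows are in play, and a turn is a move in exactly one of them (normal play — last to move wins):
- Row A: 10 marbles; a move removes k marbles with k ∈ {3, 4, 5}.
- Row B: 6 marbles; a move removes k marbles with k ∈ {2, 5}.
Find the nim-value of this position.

1

Build the Grundy sequence for row A with g(k) = mex{g(k−s) : s ∈ {3, 4, 5}, s ≤ k}:
k:     0  1  2  3  4  5  6  7  8  9 10
g(k):  0  0  0  1  1  1  2  2  0  0  0
So g(10) = 0.
For row B, compute g(0), g(1), … with moves {2, 5}:
k:     0  1  2  3  4  5  6
g(k):  0  0  1  1  0  2  1
So g(6) = 1.
The value of a disjunctive sum is the nim-sum of the parts.
Combined value = 0 XOR 1 = 1.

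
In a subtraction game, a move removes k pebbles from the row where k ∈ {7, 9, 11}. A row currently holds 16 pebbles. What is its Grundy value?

2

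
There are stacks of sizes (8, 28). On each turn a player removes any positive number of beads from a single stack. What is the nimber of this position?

20

Compute the nim-sum pairwise:
8 ^ 28 = 20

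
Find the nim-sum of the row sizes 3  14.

13

Write each in binary and XOR column by column:
  0011  (3)
  1110  (14)
  ----
  1101  (13)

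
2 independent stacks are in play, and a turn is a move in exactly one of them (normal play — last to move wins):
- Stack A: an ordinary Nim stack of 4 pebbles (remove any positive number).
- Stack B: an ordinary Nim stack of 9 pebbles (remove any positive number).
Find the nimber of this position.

13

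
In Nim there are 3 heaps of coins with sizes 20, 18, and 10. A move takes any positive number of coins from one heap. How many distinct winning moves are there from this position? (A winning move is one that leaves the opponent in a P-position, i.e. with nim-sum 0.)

1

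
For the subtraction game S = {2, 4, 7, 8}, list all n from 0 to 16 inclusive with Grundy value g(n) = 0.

0, 1, 6, 11, 12

Compute g(0), g(1), … for moves {2, 4, 7, 8}:
k:     0  1  2  3  4  5  6  7  8  9 10 11 12 13 14 15 16
g(k):  0  0  1  1  2  2  0  3  1  4  2  0  0  1  1  2  2
The P-positions (g = 0) in 0..16 are 0, 1, 6, 11, 12.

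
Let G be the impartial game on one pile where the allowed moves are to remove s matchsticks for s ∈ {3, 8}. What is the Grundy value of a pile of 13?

0

Grundy values for subtraction set {3, 8}:
g(0) = mex{} = 0
g(1) = mex{} = 0
g(2) = mex{} = 0
g(3) = mex{0} = 1
g(4) = mex{0} = 1
g(5) = mex{0} = 1
g(6) = mex{1} = 0
g(7) = mex{1} = 0
g(8) = mex{0,1} = 2
g(9) = mex{0} = 1
g(10) = mex{0} = 1
g(11) = mex{1,2} = 0
g(12) = mex{1} = 0
g(13) = mex{1} = 0
So g(13) = 0.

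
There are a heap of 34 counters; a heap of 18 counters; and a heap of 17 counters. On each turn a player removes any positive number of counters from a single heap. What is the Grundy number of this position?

Nim-sum: 34 ⊕ 18 ⊕ 17 = 33.

33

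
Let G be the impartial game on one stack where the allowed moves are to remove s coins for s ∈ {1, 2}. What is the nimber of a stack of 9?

0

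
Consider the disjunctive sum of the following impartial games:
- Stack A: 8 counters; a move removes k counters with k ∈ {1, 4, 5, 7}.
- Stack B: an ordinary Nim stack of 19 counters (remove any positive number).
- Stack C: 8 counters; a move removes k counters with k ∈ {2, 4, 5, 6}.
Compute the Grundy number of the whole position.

19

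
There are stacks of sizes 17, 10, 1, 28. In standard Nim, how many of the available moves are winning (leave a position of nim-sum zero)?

1

Write each in binary and XOR column by column:
  10001  (17)
  01010  (10)
  00001  (1)
  11100  (28)
  -----
  00110  (6)
The overall nim-sum is X = 6. A stack of size p has a winning move iff p XOR X < p (reduce it to p XOR X).
  17: 17 XOR 6 = 23 ≥ 17 — no move.
  10: 10 XOR 6 = 12 ≥ 10 — no move.
  1: 1 XOR 6 = 7 ≥ 1 — no move.
  28: 28 XOR 6 = 26 < 28 — winning move (to 26).
That gives 1 winning move.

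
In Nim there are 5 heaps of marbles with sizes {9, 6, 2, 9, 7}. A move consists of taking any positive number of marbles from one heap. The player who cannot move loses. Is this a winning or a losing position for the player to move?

Winning position

Compute the nim-sum pairwise:
9 ^ 6 = 15
15 ^ 2 = 13
13 ^ 9 = 4
4 ^ 7 = 3
The nim-sum is 3 ≠ 0, so this is an N-position: the player to move can win.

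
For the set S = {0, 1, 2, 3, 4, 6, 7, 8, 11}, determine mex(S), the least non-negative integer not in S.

5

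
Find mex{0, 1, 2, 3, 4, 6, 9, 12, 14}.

5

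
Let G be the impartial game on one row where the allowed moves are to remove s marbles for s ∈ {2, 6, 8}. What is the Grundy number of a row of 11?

Compute g(0), g(1), … for moves {2, 6, 8}:
g(0) = mex{} = 0
g(1) = mex{} = 0
g(2) = mex{0} = 1
g(3) = mex{0} = 1
g(4) = mex{1} = 0
g(5) = mex{1} = 0
g(6) = mex{0} = 1
g(7) = mex{0} = 1
g(8) = mex{0,1} = 2
g(9) = mex{0,1} = 2
g(10) = mex{0,1,2} = 3
g(11) = mex{0,1,2} = 3
So g(11) = 3.

3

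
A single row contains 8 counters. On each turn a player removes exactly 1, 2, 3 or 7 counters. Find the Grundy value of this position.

0

Grundy values for subtraction set {1, 2, 3, 7}:
k:     0  1  2  3  4  5  6  7  8
g(k):  0  1  2  3  0  1  2  3  0
So g(8) = 0.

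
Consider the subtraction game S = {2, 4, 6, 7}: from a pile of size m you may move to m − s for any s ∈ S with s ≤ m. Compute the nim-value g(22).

Grundy values for subtraction set {2, 4, 6, 7}:
k:     0  1  2  3  4  5  6  7  8  9 10 11 12 13 14 15 16 17 18 19 20 21 22
g(k):  0  0  1  1  2  2  3  3  4  0  0  1  1  2  2  3  3  4  0  0  1  1  2
So g(22) = 2.

2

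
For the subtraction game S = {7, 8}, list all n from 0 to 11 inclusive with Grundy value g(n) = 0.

0, 1, 2, 3, 4, 5, 6

Build the Grundy sequence with g(k) = mex{g(k−s) : s ∈ {7, 8}, s ≤ k}:
g(0) = mex{} = 0
g(1) = mex{} = 0
g(2) = mex{} = 0
g(3) = mex{} = 0
g(4) = mex{} = 0
g(5) = mex{} = 0
g(6) = mex{} = 0
g(7) = mex{0} = 1
g(8) = mex{0} = 1
g(9) = mex{0} = 1
g(10) = mex{0} = 1
g(11) = mex{0} = 1
The P-positions (g = 0) in 0..11 are 0, 1, 2, 3, 4, 5, 6.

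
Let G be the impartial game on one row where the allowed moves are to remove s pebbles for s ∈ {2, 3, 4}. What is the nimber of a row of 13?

Build the Grundy sequence with g(k) = mex{g(k−s) : s ∈ {2, 3, 4}, s ≤ k}:
g(0) = mex{} = 0
g(1) = mex{} = 0
g(2) = mex{0} = 1
g(3) = mex{0} = 1
g(4) = mex{0,1} = 2
g(5) = mex{0,1} = 2
g(6) = mex{1,2} = 0
g(7) = mex{1,2} = 0
g(8) = mex{0,2} = 1
g(9) = mex{0,2} = 1
g(10) = mex{0,1} = 2
g(11) = mex{0,1} = 2
g(12) = mex{1,2} = 0
g(13) = mex{1,2} = 0
So g(13) = 0.

0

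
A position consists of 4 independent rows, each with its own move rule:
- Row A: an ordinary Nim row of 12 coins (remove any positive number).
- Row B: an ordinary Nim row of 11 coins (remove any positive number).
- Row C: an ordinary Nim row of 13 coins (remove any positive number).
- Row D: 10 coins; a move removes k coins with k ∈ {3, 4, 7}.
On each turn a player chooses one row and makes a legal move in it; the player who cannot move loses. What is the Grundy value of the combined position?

10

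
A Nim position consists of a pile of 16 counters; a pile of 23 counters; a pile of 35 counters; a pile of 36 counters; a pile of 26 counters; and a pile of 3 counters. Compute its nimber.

Compute the nim-sum pairwise:
16 XOR 23 = 7
7 XOR 35 = 36
36 XOR 36 = 0
0 XOR 26 = 26
26 XOR 3 = 25

25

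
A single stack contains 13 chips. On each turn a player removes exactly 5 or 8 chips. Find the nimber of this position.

Compute g(0), g(1), … for moves {5, 8}:
g(0) = mex{} = 0
g(1) = mex{} = 0
g(2) = mex{} = 0
g(3) = mex{} = 0
g(4) = mex{} = 0
g(5) = mex{0} = 1
g(6) = mex{0} = 1
g(7) = mex{0} = 1
g(8) = mex{0} = 1
g(9) = mex{0} = 1
g(10) = mex{0,1} = 2
g(11) = mex{0,1} = 2
g(12) = mex{0,1} = 2
g(13) = mex{1} = 0
So g(13) = 0.

0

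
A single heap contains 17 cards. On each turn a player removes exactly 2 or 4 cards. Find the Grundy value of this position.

2

Build the Grundy sequence with g(k) = mex{g(k−s) : s ∈ {2, 4}, s ≤ k}:
k:     0  1  2  3  4  5  6  7  8  9 10 11 12 13 14 15 16 17
g(k):  0  0  1  1  2  2  0  0  1  1  2  2  0  0  1  1  2  2
So g(17) = 2.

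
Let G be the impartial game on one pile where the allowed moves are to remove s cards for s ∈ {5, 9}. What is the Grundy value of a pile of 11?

2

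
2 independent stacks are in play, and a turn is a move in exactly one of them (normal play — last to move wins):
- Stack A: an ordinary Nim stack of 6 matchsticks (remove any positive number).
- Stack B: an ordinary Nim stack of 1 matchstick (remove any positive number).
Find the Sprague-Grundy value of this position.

7

Stack A is a plain Nim stack of size 6, so its Grundy value is 6.
Stack B is a plain Nim stack of size 1, so its Grundy value is 1.
The value of a disjunctive sum is the nim-sum of the parts.
Combined value = 6 ⊕ 1 = 7.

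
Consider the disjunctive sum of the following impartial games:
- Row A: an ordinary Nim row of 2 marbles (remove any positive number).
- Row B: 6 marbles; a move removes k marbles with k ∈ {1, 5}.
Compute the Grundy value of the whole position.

Row A is a plain Nim row of size 2, so its Grundy value is 2.
For row B, compute g(0), g(1), … with moves {1, 5}:
k:     0  1  2  3  4  5  6
g(k):  0  1  0  1  0  1  0
So g(6) = 0.
The value of a disjunctive sum is the nim-sum of the parts.
Combined value = 2 ⊕ 0 = 2.

2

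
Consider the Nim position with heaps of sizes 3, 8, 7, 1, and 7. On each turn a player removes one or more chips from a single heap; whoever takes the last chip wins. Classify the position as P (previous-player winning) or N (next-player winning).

N-position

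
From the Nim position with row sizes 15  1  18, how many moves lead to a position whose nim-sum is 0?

1

Nim-sum: 15 ^ 1 ^ 18 = 28.
The overall nim-sum is X = 28. A row of size p has a winning move iff p XOR X < p (reduce it to p XOR X).
  15: 15 XOR 28 = 19 ≥ 15 — no move.
  1: 1 XOR 28 = 29 ≥ 1 — no move.
  18: 18 XOR 28 = 14 < 18 — winning move (to 14).
That gives 1 winning move.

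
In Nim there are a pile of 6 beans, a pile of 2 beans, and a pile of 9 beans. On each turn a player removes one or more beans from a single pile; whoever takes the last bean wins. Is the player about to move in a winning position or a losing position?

Winning position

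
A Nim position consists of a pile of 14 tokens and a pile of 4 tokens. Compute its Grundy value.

Nim-sum: 14 XOR 4 = 10.

10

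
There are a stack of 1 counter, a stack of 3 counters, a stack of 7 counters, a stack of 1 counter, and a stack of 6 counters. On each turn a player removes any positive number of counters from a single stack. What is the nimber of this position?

Write each in binary and XOR column by column:
  001  (1)
  011  (3)
  111  (7)
  001  (1)
  110  (6)
  ---
  010  (2)

2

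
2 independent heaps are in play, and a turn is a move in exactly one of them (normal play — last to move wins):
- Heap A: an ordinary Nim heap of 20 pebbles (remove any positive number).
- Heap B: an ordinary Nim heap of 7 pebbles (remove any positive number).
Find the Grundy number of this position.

19

Heap A is a plain Nim heap of size 20, so its Grundy value is 20.
Heap B is a plain Nim heap of size 7, so its Grundy value is 7.
By the Sprague-Grundy theorem, the Grundy value of a sum of independent games is the XOR of the component values.
Combined value = 20 XOR 7 = 19.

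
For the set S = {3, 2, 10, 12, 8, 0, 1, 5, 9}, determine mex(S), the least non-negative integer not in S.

4

The values 0, 1, 2, 3 are all present; 4 is the first non-negative integer missing from the set.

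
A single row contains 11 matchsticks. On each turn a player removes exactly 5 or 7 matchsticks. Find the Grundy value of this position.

2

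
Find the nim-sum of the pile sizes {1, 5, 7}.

In binary:
  001  (1)
  101  (5)
  111  (7)
  ---
  011  (3)

3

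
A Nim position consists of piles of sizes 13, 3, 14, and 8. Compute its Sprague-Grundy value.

8

Nim-sum: 13 XOR 3 XOR 14 XOR 8 = 8.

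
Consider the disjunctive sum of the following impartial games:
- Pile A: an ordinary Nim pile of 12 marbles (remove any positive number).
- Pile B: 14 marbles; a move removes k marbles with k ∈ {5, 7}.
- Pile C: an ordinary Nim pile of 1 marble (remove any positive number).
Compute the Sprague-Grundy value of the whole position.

Pile A is a plain Nim pile of size 12, so its Grundy value is 12.
Grundy values for pile B (subtraction set {5, 7}):
g(0) = mex{} = 0
g(1) = mex{} = 0
g(2) = mex{} = 0
g(3) = mex{} = 0
g(4) = mex{} = 0
g(5) = mex{0} = 1
g(6) = mex{0} = 1
g(7) = mex{0} = 1
g(8) = mex{0} = 1
g(9) = mex{0} = 1
g(10) = mex{0,1} = 2
g(11) = mex{0,1} = 2
g(12) = mex{1} = 0
g(13) = mex{1} = 0
g(14) = mex{1} = 0
So g(14) = 0.
Pile C is a plain Nim pile of size 1, so its Grundy value is 1.
By the Sprague-Grundy theorem, the Grundy value of a sum of independent games is the XOR of the component values.
Combined value = 12 ⊕ 0 ⊕ 1 = 13.

13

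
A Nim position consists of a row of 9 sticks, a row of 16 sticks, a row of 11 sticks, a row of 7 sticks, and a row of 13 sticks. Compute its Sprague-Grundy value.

Compute the nim-sum pairwise:
9 XOR 16 = 25
25 XOR 11 = 18
18 XOR 7 = 21
21 XOR 13 = 24

24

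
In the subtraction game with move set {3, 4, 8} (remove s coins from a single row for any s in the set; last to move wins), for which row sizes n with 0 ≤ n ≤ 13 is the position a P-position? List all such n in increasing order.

0, 1, 2, 7, 12, 13

Grundy values for subtraction set {3, 4, 8}:
g(0) = mex{} = 0
g(1) = mex{} = 0
g(2) = mex{} = 0
g(3) = mex{0} = 1
g(4) = mex{0} = 1
g(5) = mex{0} = 1
g(6) = mex{0,1} = 2
g(7) = mex{1} = 0
g(8) = mex{0,1} = 2
g(9) = mex{0,1,2} = 3
g(10) = mex{0,2} = 1
g(11) = mex{0,1,2} = 3
g(12) = mex{1,2,3} = 0
g(13) = mex{1,3} = 0
The P-positions (g = 0) in 0..13 are 0, 1, 2, 7, 12, 13.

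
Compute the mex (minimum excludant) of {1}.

0

0 is not in the set, so the mex is 0.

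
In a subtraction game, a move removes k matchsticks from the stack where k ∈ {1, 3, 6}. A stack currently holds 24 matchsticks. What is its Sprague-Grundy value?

Grundy values for subtraction set {1, 3, 6}:
k:     0  1  2  3  4  5  6  7  8  9 10 11 12 13 14 15 16 17 18 19 20 21 22 23 24
g(k):  0  1  0  1  0  1  2  3  2  0  1  0  1  0  1  2  3  2  0  1  0  1  0  1  2
So g(24) = 2.

2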